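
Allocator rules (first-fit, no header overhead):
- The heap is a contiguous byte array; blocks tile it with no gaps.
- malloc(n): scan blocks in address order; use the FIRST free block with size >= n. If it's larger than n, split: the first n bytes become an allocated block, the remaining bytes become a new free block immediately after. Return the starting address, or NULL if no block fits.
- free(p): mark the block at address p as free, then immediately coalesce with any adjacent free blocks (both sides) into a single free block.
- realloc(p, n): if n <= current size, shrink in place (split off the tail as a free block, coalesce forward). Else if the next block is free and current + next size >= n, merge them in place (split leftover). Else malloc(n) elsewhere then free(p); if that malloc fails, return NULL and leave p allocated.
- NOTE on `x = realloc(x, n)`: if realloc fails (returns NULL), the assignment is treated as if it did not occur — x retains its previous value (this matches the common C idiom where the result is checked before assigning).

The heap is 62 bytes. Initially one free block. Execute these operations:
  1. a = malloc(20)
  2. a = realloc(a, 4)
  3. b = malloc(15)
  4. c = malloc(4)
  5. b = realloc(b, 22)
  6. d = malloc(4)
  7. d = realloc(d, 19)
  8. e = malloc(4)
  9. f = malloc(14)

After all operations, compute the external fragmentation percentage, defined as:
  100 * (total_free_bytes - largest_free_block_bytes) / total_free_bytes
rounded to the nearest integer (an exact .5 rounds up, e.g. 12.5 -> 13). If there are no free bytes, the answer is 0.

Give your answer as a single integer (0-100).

Answer: 30

Derivation:
Op 1: a = malloc(20) -> a = 0; heap: [0-19 ALLOC][20-61 FREE]
Op 2: a = realloc(a, 4) -> a = 0; heap: [0-3 ALLOC][4-61 FREE]
Op 3: b = malloc(15) -> b = 4; heap: [0-3 ALLOC][4-18 ALLOC][19-61 FREE]
Op 4: c = malloc(4) -> c = 19; heap: [0-3 ALLOC][4-18 ALLOC][19-22 ALLOC][23-61 FREE]
Op 5: b = realloc(b, 22) -> b = 23; heap: [0-3 ALLOC][4-18 FREE][19-22 ALLOC][23-44 ALLOC][45-61 FREE]
Op 6: d = malloc(4) -> d = 4; heap: [0-3 ALLOC][4-7 ALLOC][8-18 FREE][19-22 ALLOC][23-44 ALLOC][45-61 FREE]
Op 7: d = realloc(d, 19) -> NULL (d unchanged); heap: [0-3 ALLOC][4-7 ALLOC][8-18 FREE][19-22 ALLOC][23-44 ALLOC][45-61 FREE]
Op 8: e = malloc(4) -> e = 8; heap: [0-3 ALLOC][4-7 ALLOC][8-11 ALLOC][12-18 FREE][19-22 ALLOC][23-44 ALLOC][45-61 FREE]
Op 9: f = malloc(14) -> f = 45; heap: [0-3 ALLOC][4-7 ALLOC][8-11 ALLOC][12-18 FREE][19-22 ALLOC][23-44 ALLOC][45-58 ALLOC][59-61 FREE]
Free blocks: [7 3] total_free=10 largest=7 -> 100*(10-7)/10 = 300/10 = 30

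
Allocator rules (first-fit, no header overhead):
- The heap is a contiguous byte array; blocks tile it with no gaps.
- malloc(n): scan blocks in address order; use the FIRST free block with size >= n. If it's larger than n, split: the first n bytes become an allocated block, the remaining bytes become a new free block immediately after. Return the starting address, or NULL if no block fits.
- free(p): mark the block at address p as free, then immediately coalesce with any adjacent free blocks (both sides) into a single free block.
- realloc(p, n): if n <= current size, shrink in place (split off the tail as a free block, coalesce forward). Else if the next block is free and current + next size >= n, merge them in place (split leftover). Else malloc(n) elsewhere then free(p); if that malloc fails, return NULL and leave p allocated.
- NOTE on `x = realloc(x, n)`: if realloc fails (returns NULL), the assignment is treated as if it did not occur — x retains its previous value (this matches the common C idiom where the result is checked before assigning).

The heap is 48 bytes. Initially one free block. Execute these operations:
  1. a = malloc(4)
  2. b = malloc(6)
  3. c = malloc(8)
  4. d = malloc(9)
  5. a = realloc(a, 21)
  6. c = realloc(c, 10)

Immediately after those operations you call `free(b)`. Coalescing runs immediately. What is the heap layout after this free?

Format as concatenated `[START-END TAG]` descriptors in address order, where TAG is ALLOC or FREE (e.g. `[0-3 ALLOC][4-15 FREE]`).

Answer: [0-9 FREE][10-17 ALLOC][18-26 ALLOC][27-47 ALLOC]

Derivation:
Op 1: a = malloc(4) -> a = 0; heap: [0-3 ALLOC][4-47 FREE]
Op 2: b = malloc(6) -> b = 4; heap: [0-3 ALLOC][4-9 ALLOC][10-47 FREE]
Op 3: c = malloc(8) -> c = 10; heap: [0-3 ALLOC][4-9 ALLOC][10-17 ALLOC][18-47 FREE]
Op 4: d = malloc(9) -> d = 18; heap: [0-3 ALLOC][4-9 ALLOC][10-17 ALLOC][18-26 ALLOC][27-47 FREE]
Op 5: a = realloc(a, 21) -> a = 27; heap: [0-3 FREE][4-9 ALLOC][10-17 ALLOC][18-26 ALLOC][27-47 ALLOC]
Op 6: c = realloc(c, 10) -> NULL (c unchanged); heap: [0-3 FREE][4-9 ALLOC][10-17 ALLOC][18-26 ALLOC][27-47 ALLOC]
free(b): b = 4 -> block [4-9 ALLOC]; mark free, coalesce with adjacent free neighbors -> [0-9 FREE][10-17 ALLOC][18-26 ALLOC][27-47 ALLOC]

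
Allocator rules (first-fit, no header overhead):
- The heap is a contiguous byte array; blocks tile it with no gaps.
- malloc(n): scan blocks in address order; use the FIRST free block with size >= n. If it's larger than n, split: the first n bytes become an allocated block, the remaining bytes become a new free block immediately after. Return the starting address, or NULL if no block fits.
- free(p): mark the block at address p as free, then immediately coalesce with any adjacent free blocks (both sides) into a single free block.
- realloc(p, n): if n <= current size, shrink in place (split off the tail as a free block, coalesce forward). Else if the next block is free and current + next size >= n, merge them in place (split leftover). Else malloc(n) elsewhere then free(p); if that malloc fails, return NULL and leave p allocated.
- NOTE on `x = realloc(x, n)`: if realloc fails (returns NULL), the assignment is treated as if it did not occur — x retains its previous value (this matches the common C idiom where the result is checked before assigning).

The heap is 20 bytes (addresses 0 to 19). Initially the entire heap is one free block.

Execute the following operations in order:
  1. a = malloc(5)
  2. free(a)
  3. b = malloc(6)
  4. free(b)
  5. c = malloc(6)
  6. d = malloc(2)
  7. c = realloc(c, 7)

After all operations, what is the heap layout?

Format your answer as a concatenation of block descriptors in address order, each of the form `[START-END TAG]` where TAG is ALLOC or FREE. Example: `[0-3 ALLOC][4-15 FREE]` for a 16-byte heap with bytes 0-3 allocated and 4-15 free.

Answer: [0-5 FREE][6-7 ALLOC][8-14 ALLOC][15-19 FREE]

Derivation:
Op 1: a = malloc(5) -> a = 0; heap: [0-4 ALLOC][5-19 FREE]
Op 2: free(a) -> (freed a); heap: [0-19 FREE]
Op 3: b = malloc(6) -> b = 0; heap: [0-5 ALLOC][6-19 FREE]
Op 4: free(b) -> (freed b); heap: [0-19 FREE]
Op 5: c = malloc(6) -> c = 0; heap: [0-5 ALLOC][6-19 FREE]
Op 6: d = malloc(2) -> d = 6; heap: [0-5 ALLOC][6-7 ALLOC][8-19 FREE]
Op 7: c = realloc(c, 7) -> c = 8; heap: [0-5 FREE][6-7 ALLOC][8-14 ALLOC][15-19 FREE]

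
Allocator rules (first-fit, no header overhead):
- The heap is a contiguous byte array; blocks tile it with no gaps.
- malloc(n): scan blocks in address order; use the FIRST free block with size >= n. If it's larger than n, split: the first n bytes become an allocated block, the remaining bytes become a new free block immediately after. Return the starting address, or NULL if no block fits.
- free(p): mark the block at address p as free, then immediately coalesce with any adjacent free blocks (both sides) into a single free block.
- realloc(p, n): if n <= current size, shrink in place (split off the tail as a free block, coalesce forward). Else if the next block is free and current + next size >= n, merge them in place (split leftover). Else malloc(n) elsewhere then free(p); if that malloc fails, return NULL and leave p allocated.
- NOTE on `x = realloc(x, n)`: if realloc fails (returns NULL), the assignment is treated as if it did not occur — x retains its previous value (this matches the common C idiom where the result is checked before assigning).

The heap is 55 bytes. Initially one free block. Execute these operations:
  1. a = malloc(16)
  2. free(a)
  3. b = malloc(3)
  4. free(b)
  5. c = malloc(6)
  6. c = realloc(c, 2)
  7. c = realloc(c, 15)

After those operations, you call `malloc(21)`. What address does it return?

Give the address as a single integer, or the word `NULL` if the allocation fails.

Op 1: a = malloc(16) -> a = 0; heap: [0-15 ALLOC][16-54 FREE]
Op 2: free(a) -> (freed a); heap: [0-54 FREE]
Op 3: b = malloc(3) -> b = 0; heap: [0-2 ALLOC][3-54 FREE]
Op 4: free(b) -> (freed b); heap: [0-54 FREE]
Op 5: c = malloc(6) -> c = 0; heap: [0-5 ALLOC][6-54 FREE]
Op 6: c = realloc(c, 2) -> c = 0; heap: [0-1 ALLOC][2-54 FREE]
Op 7: c = realloc(c, 15) -> c = 0; heap: [0-14 ALLOC][15-54 FREE]
malloc(21): first-fit scan over [0-14 ALLOC][15-54 FREE] -> 15

Answer: 15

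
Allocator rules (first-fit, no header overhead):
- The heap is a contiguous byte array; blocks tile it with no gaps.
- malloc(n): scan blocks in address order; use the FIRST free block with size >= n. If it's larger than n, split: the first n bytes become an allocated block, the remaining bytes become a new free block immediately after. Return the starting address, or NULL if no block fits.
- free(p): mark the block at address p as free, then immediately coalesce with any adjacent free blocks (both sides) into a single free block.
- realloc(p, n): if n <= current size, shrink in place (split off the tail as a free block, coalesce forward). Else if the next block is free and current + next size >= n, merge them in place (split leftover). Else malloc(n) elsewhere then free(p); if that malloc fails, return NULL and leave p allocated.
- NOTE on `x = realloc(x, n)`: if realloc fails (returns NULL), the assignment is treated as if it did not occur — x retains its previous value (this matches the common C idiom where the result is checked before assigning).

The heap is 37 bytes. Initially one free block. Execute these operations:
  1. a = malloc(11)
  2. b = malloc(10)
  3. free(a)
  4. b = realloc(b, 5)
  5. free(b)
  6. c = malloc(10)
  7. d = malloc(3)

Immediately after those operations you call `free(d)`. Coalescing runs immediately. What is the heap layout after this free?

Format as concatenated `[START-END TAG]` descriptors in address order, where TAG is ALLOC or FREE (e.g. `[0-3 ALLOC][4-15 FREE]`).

Answer: [0-9 ALLOC][10-36 FREE]

Derivation:
Op 1: a = malloc(11) -> a = 0; heap: [0-10 ALLOC][11-36 FREE]
Op 2: b = malloc(10) -> b = 11; heap: [0-10 ALLOC][11-20 ALLOC][21-36 FREE]
Op 3: free(a) -> (freed a); heap: [0-10 FREE][11-20 ALLOC][21-36 FREE]
Op 4: b = realloc(b, 5) -> b = 11; heap: [0-10 FREE][11-15 ALLOC][16-36 FREE]
Op 5: free(b) -> (freed b); heap: [0-36 FREE]
Op 6: c = malloc(10) -> c = 0; heap: [0-9 ALLOC][10-36 FREE]
Op 7: d = malloc(3) -> d = 10; heap: [0-9 ALLOC][10-12 ALLOC][13-36 FREE]
free(d): d = 10 -> block [10-12 ALLOC]; mark free, coalesce with adjacent free neighbors -> [0-9 ALLOC][10-36 FREE]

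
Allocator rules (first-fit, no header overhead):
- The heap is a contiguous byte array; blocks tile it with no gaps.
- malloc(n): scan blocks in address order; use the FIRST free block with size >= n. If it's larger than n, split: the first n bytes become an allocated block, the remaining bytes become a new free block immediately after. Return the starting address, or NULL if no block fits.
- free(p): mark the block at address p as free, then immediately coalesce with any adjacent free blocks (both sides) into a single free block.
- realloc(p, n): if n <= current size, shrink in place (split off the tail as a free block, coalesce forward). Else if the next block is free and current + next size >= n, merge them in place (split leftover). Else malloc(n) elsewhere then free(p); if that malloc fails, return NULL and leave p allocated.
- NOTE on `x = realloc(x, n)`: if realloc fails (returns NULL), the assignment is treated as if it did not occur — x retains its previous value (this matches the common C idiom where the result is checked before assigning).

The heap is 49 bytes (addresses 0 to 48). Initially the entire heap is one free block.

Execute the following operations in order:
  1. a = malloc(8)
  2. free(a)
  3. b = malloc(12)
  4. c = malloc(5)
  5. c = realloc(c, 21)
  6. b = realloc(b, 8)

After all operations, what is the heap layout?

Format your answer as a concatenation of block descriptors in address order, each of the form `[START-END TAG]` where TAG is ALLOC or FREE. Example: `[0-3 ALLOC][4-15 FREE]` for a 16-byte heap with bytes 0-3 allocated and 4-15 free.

Answer: [0-7 ALLOC][8-11 FREE][12-32 ALLOC][33-48 FREE]

Derivation:
Op 1: a = malloc(8) -> a = 0; heap: [0-7 ALLOC][8-48 FREE]
Op 2: free(a) -> (freed a); heap: [0-48 FREE]
Op 3: b = malloc(12) -> b = 0; heap: [0-11 ALLOC][12-48 FREE]
Op 4: c = malloc(5) -> c = 12; heap: [0-11 ALLOC][12-16 ALLOC][17-48 FREE]
Op 5: c = realloc(c, 21) -> c = 12; heap: [0-11 ALLOC][12-32 ALLOC][33-48 FREE]
Op 6: b = realloc(b, 8) -> b = 0; heap: [0-7 ALLOC][8-11 FREE][12-32 ALLOC][33-48 FREE]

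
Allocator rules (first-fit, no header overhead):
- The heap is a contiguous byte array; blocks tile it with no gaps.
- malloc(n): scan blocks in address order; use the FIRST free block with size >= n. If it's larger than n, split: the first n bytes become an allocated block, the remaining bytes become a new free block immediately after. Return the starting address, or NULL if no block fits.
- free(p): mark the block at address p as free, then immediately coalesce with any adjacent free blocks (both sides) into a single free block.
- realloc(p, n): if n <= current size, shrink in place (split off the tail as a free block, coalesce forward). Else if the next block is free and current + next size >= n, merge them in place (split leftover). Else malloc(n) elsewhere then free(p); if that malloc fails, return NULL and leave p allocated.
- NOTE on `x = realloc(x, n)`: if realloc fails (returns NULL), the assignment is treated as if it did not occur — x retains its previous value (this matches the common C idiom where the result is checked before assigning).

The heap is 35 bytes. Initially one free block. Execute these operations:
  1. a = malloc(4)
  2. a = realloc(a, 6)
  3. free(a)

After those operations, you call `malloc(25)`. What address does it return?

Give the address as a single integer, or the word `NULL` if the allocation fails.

Answer: 0

Derivation:
Op 1: a = malloc(4) -> a = 0; heap: [0-3 ALLOC][4-34 FREE]
Op 2: a = realloc(a, 6) -> a = 0; heap: [0-5 ALLOC][6-34 FREE]
Op 3: free(a) -> (freed a); heap: [0-34 FREE]
malloc(25): first-fit scan over [0-34 FREE] -> 0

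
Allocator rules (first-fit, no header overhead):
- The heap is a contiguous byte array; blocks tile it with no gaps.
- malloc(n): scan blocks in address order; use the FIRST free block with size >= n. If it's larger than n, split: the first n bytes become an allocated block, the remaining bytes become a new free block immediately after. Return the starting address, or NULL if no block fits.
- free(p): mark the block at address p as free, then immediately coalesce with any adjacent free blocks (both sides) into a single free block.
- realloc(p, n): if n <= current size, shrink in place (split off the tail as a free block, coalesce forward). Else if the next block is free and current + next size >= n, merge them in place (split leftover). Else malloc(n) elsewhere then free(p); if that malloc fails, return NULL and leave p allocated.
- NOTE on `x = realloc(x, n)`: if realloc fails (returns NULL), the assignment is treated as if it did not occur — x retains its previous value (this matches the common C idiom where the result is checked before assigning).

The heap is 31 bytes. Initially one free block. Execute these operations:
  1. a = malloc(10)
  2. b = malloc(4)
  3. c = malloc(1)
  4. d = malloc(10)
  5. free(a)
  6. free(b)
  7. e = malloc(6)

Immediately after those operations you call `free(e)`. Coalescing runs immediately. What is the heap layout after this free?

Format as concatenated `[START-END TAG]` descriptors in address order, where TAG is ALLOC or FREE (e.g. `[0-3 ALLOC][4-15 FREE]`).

Op 1: a = malloc(10) -> a = 0; heap: [0-9 ALLOC][10-30 FREE]
Op 2: b = malloc(4) -> b = 10; heap: [0-9 ALLOC][10-13 ALLOC][14-30 FREE]
Op 3: c = malloc(1) -> c = 14; heap: [0-9 ALLOC][10-13 ALLOC][14-14 ALLOC][15-30 FREE]
Op 4: d = malloc(10) -> d = 15; heap: [0-9 ALLOC][10-13 ALLOC][14-14 ALLOC][15-24 ALLOC][25-30 FREE]
Op 5: free(a) -> (freed a); heap: [0-9 FREE][10-13 ALLOC][14-14 ALLOC][15-24 ALLOC][25-30 FREE]
Op 6: free(b) -> (freed b); heap: [0-13 FREE][14-14 ALLOC][15-24 ALLOC][25-30 FREE]
Op 7: e = malloc(6) -> e = 0; heap: [0-5 ALLOC][6-13 FREE][14-14 ALLOC][15-24 ALLOC][25-30 FREE]
free(e): e = 0 -> block [0-5 ALLOC]; mark free, coalesce with adjacent free neighbors -> [0-13 FREE][14-14 ALLOC][15-24 ALLOC][25-30 FREE]

Answer: [0-13 FREE][14-14 ALLOC][15-24 ALLOC][25-30 FREE]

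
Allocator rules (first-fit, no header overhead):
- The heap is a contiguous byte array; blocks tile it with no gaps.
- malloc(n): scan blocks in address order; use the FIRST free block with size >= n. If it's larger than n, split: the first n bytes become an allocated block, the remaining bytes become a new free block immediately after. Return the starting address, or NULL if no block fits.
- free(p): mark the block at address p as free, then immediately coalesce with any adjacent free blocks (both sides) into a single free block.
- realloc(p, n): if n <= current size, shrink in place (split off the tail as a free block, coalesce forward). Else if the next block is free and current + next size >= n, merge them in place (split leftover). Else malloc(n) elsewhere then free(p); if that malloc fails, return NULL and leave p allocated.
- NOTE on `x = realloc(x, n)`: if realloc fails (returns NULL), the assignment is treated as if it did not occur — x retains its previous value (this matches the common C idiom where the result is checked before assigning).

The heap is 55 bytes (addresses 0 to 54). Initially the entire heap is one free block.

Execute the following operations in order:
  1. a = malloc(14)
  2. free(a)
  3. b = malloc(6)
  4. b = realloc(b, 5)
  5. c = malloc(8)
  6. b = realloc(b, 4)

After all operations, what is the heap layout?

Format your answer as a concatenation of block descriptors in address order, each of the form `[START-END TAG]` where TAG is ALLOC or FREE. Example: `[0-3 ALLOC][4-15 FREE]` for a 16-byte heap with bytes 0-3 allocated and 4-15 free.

Op 1: a = malloc(14) -> a = 0; heap: [0-13 ALLOC][14-54 FREE]
Op 2: free(a) -> (freed a); heap: [0-54 FREE]
Op 3: b = malloc(6) -> b = 0; heap: [0-5 ALLOC][6-54 FREE]
Op 4: b = realloc(b, 5) -> b = 0; heap: [0-4 ALLOC][5-54 FREE]
Op 5: c = malloc(8) -> c = 5; heap: [0-4 ALLOC][5-12 ALLOC][13-54 FREE]
Op 6: b = realloc(b, 4) -> b = 0; heap: [0-3 ALLOC][4-4 FREE][5-12 ALLOC][13-54 FREE]

Answer: [0-3 ALLOC][4-4 FREE][5-12 ALLOC][13-54 FREE]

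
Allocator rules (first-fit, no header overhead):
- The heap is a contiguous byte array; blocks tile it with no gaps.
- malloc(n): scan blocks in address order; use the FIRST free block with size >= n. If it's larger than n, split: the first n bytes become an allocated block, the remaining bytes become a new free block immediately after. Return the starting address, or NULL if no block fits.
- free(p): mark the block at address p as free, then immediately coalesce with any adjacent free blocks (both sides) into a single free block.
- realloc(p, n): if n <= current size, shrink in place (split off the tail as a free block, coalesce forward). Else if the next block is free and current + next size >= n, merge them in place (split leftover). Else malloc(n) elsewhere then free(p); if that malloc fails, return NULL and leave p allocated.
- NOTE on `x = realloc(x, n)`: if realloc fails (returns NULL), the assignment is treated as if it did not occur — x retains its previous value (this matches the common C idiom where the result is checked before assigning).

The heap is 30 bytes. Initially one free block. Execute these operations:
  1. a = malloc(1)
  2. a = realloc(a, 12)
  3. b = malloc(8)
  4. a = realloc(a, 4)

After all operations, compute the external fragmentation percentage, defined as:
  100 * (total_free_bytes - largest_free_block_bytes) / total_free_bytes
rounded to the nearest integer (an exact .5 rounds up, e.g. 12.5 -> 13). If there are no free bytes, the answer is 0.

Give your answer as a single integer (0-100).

Op 1: a = malloc(1) -> a = 0; heap: [0-0 ALLOC][1-29 FREE]
Op 2: a = realloc(a, 12) -> a = 0; heap: [0-11 ALLOC][12-29 FREE]
Op 3: b = malloc(8) -> b = 12; heap: [0-11 ALLOC][12-19 ALLOC][20-29 FREE]
Op 4: a = realloc(a, 4) -> a = 0; heap: [0-3 ALLOC][4-11 FREE][12-19 ALLOC][20-29 FREE]
Free blocks: [8 10] total_free=18 largest=10 -> 100*(18-10)/18 = 800/18 ≈ 44.444 -> rounds to 44

Answer: 44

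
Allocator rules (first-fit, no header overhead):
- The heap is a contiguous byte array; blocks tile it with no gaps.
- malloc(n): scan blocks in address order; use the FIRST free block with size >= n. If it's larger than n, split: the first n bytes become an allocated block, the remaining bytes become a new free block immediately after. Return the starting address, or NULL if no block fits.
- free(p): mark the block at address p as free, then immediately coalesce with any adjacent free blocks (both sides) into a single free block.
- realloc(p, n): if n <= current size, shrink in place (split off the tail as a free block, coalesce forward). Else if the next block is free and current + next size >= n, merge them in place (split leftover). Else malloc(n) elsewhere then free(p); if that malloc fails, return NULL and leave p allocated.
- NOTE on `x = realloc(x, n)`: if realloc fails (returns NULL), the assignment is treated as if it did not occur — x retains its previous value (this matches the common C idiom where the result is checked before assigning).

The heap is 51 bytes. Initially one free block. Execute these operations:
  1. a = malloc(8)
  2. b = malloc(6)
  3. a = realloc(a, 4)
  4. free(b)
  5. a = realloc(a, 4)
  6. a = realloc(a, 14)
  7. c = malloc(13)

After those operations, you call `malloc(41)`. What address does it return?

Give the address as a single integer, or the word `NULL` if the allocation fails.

Op 1: a = malloc(8) -> a = 0; heap: [0-7 ALLOC][8-50 FREE]
Op 2: b = malloc(6) -> b = 8; heap: [0-7 ALLOC][8-13 ALLOC][14-50 FREE]
Op 3: a = realloc(a, 4) -> a = 0; heap: [0-3 ALLOC][4-7 FREE][8-13 ALLOC][14-50 FREE]
Op 4: free(b) -> (freed b); heap: [0-3 ALLOC][4-50 FREE]
Op 5: a = realloc(a, 4) -> a = 0; heap: [0-3 ALLOC][4-50 FREE]
Op 6: a = realloc(a, 14) -> a = 0; heap: [0-13 ALLOC][14-50 FREE]
Op 7: c = malloc(13) -> c = 14; heap: [0-13 ALLOC][14-26 ALLOC][27-50 FREE]
malloc(41): first-fit scan over [0-13 ALLOC][14-26 ALLOC][27-50 FREE] -> NULL

Answer: NULL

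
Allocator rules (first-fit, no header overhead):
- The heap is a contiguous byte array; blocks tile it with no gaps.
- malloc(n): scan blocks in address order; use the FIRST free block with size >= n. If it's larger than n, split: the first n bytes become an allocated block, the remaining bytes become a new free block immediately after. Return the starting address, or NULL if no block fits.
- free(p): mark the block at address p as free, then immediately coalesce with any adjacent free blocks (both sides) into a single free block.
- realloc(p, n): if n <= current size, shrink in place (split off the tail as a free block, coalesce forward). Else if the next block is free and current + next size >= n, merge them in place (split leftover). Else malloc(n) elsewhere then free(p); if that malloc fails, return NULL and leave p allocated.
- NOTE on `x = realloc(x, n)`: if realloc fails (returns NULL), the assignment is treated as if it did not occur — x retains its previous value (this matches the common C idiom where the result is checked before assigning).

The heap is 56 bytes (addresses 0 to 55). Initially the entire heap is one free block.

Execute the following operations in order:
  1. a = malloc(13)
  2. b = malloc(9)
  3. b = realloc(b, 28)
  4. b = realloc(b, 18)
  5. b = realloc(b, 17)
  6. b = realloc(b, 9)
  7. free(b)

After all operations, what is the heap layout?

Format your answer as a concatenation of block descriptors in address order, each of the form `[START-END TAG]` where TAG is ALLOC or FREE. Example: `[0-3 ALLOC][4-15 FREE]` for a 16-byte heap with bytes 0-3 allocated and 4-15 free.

Op 1: a = malloc(13) -> a = 0; heap: [0-12 ALLOC][13-55 FREE]
Op 2: b = malloc(9) -> b = 13; heap: [0-12 ALLOC][13-21 ALLOC][22-55 FREE]
Op 3: b = realloc(b, 28) -> b = 13; heap: [0-12 ALLOC][13-40 ALLOC][41-55 FREE]
Op 4: b = realloc(b, 18) -> b = 13; heap: [0-12 ALLOC][13-30 ALLOC][31-55 FREE]
Op 5: b = realloc(b, 17) -> b = 13; heap: [0-12 ALLOC][13-29 ALLOC][30-55 FREE]
Op 6: b = realloc(b, 9) -> b = 13; heap: [0-12 ALLOC][13-21 ALLOC][22-55 FREE]
Op 7: free(b) -> (freed b); heap: [0-12 ALLOC][13-55 FREE]

Answer: [0-12 ALLOC][13-55 FREE]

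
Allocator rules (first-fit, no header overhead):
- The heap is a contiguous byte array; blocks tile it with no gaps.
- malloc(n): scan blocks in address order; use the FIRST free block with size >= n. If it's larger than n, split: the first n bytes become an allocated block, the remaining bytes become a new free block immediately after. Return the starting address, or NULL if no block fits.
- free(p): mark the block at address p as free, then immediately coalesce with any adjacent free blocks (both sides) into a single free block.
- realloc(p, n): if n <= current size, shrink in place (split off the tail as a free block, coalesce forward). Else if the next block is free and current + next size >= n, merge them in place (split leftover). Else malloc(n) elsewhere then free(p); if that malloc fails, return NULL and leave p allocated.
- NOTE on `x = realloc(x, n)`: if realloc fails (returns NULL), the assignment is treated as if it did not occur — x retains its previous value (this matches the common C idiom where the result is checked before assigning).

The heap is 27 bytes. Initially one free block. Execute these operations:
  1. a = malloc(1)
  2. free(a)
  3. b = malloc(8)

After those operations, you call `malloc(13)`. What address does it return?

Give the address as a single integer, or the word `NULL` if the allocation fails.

Op 1: a = malloc(1) -> a = 0; heap: [0-0 ALLOC][1-26 FREE]
Op 2: free(a) -> (freed a); heap: [0-26 FREE]
Op 3: b = malloc(8) -> b = 0; heap: [0-7 ALLOC][8-26 FREE]
malloc(13): first-fit scan over [0-7 ALLOC][8-26 FREE] -> 8

Answer: 8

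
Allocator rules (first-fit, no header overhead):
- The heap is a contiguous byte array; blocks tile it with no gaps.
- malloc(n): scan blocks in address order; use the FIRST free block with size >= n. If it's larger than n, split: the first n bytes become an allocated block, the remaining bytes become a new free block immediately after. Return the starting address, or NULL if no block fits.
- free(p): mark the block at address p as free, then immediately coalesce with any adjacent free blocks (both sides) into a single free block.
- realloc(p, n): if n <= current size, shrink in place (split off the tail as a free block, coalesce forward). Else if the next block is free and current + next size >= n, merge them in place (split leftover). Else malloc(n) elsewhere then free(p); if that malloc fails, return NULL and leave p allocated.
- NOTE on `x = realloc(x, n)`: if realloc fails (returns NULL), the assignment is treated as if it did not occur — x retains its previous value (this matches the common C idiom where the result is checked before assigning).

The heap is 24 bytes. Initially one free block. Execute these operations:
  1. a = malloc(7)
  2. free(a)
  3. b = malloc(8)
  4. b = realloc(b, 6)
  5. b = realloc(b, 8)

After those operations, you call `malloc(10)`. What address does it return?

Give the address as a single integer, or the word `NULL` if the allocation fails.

Answer: 8

Derivation:
Op 1: a = malloc(7) -> a = 0; heap: [0-6 ALLOC][7-23 FREE]
Op 2: free(a) -> (freed a); heap: [0-23 FREE]
Op 3: b = malloc(8) -> b = 0; heap: [0-7 ALLOC][8-23 FREE]
Op 4: b = realloc(b, 6) -> b = 0; heap: [0-5 ALLOC][6-23 FREE]
Op 5: b = realloc(b, 8) -> b = 0; heap: [0-7 ALLOC][8-23 FREE]
malloc(10): first-fit scan over [0-7 ALLOC][8-23 FREE] -> 8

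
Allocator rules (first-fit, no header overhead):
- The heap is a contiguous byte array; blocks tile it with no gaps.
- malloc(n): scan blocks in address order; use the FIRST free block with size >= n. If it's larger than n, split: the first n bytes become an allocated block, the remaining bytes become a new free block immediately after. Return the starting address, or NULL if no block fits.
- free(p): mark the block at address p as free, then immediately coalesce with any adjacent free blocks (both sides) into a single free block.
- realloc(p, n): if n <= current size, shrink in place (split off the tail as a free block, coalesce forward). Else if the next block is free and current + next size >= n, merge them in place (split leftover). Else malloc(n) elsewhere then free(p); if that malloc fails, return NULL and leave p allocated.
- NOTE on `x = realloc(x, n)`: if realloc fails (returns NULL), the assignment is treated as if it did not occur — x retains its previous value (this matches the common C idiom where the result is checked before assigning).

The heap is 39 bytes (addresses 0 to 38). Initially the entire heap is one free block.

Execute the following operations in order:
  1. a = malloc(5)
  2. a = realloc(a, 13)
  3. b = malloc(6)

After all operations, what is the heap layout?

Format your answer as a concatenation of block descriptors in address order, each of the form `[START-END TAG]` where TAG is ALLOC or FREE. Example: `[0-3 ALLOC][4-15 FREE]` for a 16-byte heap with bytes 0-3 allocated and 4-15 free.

Answer: [0-12 ALLOC][13-18 ALLOC][19-38 FREE]

Derivation:
Op 1: a = malloc(5) -> a = 0; heap: [0-4 ALLOC][5-38 FREE]
Op 2: a = realloc(a, 13) -> a = 0; heap: [0-12 ALLOC][13-38 FREE]
Op 3: b = malloc(6) -> b = 13; heap: [0-12 ALLOC][13-18 ALLOC][19-38 FREE]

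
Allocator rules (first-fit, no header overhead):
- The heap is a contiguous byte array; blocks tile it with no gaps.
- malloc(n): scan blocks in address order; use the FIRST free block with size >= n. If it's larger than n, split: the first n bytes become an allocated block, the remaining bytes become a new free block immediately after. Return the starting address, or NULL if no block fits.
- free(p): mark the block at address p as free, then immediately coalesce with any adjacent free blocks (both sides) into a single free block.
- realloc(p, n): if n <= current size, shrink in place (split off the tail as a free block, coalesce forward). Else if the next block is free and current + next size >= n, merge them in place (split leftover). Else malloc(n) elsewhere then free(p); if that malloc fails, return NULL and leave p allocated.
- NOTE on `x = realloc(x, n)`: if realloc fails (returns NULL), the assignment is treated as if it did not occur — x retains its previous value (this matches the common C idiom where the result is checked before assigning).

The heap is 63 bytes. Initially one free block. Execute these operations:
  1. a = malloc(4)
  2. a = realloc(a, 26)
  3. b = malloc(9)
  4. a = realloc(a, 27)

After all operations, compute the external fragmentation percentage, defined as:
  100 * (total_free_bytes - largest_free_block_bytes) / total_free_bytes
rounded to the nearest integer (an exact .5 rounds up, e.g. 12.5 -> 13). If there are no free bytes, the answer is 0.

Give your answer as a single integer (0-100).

Op 1: a = malloc(4) -> a = 0; heap: [0-3 ALLOC][4-62 FREE]
Op 2: a = realloc(a, 26) -> a = 0; heap: [0-25 ALLOC][26-62 FREE]
Op 3: b = malloc(9) -> b = 26; heap: [0-25 ALLOC][26-34 ALLOC][35-62 FREE]
Op 4: a = realloc(a, 27) -> a = 35; heap: [0-25 FREE][26-34 ALLOC][35-61 ALLOC][62-62 FREE]
Free blocks: [26 1] total_free=27 largest=26 -> 100*(27-26)/27 = 100/27 ≈ 3.704 -> rounds to 4

Answer: 4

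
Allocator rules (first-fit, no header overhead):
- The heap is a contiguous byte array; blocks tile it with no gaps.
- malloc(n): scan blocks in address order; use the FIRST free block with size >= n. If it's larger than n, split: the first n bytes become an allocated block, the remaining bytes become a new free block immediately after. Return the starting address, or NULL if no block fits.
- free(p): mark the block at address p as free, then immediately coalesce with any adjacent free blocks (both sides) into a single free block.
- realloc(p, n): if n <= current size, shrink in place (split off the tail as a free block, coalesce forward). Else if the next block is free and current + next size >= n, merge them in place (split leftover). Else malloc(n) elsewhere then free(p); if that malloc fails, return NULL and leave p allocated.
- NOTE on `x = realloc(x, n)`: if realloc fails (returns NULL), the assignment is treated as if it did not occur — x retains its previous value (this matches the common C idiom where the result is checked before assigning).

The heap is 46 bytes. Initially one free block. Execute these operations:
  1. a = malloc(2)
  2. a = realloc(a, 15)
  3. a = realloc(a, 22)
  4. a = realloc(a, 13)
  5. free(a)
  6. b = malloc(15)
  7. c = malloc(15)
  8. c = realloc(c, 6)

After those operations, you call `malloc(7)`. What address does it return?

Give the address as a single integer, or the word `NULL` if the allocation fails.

Answer: 21

Derivation:
Op 1: a = malloc(2) -> a = 0; heap: [0-1 ALLOC][2-45 FREE]
Op 2: a = realloc(a, 15) -> a = 0; heap: [0-14 ALLOC][15-45 FREE]
Op 3: a = realloc(a, 22) -> a = 0; heap: [0-21 ALLOC][22-45 FREE]
Op 4: a = realloc(a, 13) -> a = 0; heap: [0-12 ALLOC][13-45 FREE]
Op 5: free(a) -> (freed a); heap: [0-45 FREE]
Op 6: b = malloc(15) -> b = 0; heap: [0-14 ALLOC][15-45 FREE]
Op 7: c = malloc(15) -> c = 15; heap: [0-14 ALLOC][15-29 ALLOC][30-45 FREE]
Op 8: c = realloc(c, 6) -> c = 15; heap: [0-14 ALLOC][15-20 ALLOC][21-45 FREE]
malloc(7): first-fit scan over [0-14 ALLOC][15-20 ALLOC][21-45 FREE] -> 21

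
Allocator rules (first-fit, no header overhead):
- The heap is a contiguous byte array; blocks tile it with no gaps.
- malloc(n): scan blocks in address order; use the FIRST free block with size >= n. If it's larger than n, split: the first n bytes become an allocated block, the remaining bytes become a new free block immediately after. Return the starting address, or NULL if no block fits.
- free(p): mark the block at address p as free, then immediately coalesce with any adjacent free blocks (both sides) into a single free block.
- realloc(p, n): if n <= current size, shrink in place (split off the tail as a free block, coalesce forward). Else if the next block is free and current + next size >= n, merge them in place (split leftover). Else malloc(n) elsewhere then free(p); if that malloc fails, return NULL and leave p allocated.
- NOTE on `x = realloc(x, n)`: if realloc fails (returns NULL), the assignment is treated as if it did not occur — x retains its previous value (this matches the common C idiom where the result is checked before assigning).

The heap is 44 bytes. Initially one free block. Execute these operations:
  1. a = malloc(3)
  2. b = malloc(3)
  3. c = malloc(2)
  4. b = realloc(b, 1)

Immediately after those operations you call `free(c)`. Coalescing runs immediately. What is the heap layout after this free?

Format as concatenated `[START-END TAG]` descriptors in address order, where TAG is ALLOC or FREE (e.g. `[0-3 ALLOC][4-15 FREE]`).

Op 1: a = malloc(3) -> a = 0; heap: [0-2 ALLOC][3-43 FREE]
Op 2: b = malloc(3) -> b = 3; heap: [0-2 ALLOC][3-5 ALLOC][6-43 FREE]
Op 3: c = malloc(2) -> c = 6; heap: [0-2 ALLOC][3-5 ALLOC][6-7 ALLOC][8-43 FREE]
Op 4: b = realloc(b, 1) -> b = 3; heap: [0-2 ALLOC][3-3 ALLOC][4-5 FREE][6-7 ALLOC][8-43 FREE]
free(c): c = 6 -> block [6-7 ALLOC]; mark free, coalesce with adjacent free neighbors -> [0-2 ALLOC][3-3 ALLOC][4-43 FREE]

Answer: [0-2 ALLOC][3-3 ALLOC][4-43 FREE]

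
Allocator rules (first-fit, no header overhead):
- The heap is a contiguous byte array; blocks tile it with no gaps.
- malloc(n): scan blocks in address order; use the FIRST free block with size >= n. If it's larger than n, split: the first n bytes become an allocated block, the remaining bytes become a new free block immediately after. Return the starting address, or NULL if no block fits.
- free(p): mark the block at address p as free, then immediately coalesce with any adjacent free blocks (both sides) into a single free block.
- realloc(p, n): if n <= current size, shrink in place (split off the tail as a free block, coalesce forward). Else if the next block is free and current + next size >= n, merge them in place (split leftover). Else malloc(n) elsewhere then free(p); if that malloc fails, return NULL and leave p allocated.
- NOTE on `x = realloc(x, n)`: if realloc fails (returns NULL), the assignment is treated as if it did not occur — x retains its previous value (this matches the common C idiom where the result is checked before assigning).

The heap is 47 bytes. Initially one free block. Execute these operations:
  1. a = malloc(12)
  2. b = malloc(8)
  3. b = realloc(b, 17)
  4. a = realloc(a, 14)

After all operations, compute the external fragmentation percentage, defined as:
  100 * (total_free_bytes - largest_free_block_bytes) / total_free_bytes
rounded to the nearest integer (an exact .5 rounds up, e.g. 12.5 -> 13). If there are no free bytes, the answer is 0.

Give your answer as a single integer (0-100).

Op 1: a = malloc(12) -> a = 0; heap: [0-11 ALLOC][12-46 FREE]
Op 2: b = malloc(8) -> b = 12; heap: [0-11 ALLOC][12-19 ALLOC][20-46 FREE]
Op 3: b = realloc(b, 17) -> b = 12; heap: [0-11 ALLOC][12-28 ALLOC][29-46 FREE]
Op 4: a = realloc(a, 14) -> a = 29; heap: [0-11 FREE][12-28 ALLOC][29-42 ALLOC][43-46 FREE]
Free blocks: [12 4] total_free=16 largest=12 -> 100*(16-12)/16 = 400/16 = 25

Answer: 25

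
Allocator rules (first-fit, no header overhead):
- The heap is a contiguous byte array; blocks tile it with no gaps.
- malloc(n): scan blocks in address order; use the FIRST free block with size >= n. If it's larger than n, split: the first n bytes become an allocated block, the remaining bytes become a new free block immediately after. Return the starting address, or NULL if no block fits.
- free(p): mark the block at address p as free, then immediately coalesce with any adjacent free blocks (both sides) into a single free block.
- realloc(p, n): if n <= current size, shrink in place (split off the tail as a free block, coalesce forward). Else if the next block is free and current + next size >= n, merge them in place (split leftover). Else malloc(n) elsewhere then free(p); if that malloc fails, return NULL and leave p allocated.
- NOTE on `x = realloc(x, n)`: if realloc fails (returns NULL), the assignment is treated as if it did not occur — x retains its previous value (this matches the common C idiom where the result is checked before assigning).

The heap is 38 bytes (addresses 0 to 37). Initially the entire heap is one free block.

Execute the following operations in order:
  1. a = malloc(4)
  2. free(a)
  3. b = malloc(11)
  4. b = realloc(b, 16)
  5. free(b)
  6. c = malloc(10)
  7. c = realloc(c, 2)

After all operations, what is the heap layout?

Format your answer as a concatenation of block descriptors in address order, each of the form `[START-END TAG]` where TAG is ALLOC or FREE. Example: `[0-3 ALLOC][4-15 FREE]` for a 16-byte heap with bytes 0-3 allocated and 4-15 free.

Op 1: a = malloc(4) -> a = 0; heap: [0-3 ALLOC][4-37 FREE]
Op 2: free(a) -> (freed a); heap: [0-37 FREE]
Op 3: b = malloc(11) -> b = 0; heap: [0-10 ALLOC][11-37 FREE]
Op 4: b = realloc(b, 16) -> b = 0; heap: [0-15 ALLOC][16-37 FREE]
Op 5: free(b) -> (freed b); heap: [0-37 FREE]
Op 6: c = malloc(10) -> c = 0; heap: [0-9 ALLOC][10-37 FREE]
Op 7: c = realloc(c, 2) -> c = 0; heap: [0-1 ALLOC][2-37 FREE]

Answer: [0-1 ALLOC][2-37 FREE]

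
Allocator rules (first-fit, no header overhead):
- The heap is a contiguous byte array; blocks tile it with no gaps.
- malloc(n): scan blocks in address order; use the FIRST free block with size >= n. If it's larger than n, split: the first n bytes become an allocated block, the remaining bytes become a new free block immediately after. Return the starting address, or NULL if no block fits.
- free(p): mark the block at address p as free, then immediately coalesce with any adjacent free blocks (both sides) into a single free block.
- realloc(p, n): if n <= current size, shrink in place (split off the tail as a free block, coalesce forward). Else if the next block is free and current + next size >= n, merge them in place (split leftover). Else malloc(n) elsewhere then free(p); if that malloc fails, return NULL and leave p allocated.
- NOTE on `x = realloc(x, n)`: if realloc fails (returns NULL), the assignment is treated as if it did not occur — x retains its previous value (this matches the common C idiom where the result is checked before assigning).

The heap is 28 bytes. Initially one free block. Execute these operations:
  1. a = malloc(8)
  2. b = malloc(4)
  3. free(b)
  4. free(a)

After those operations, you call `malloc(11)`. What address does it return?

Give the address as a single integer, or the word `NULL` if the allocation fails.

Answer: 0

Derivation:
Op 1: a = malloc(8) -> a = 0; heap: [0-7 ALLOC][8-27 FREE]
Op 2: b = malloc(4) -> b = 8; heap: [0-7 ALLOC][8-11 ALLOC][12-27 FREE]
Op 3: free(b) -> (freed b); heap: [0-7 ALLOC][8-27 FREE]
Op 4: free(a) -> (freed a); heap: [0-27 FREE]
malloc(11): first-fit scan over [0-27 FREE] -> 0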